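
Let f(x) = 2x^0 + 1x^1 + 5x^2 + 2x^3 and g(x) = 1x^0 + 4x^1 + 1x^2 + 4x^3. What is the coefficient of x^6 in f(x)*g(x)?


Cauchy product at x^6:
2*4
= 8

8


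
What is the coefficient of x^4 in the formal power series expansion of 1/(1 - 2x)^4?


The general identity 1/(1 - c x)^r = sum_{k>=0} c^k C(k + r - 1, r - 1) x^k follows by substituting y = c x into 1/(1 - y)^r = sum_{k>=0} C(k + r - 1, r - 1) y^k.
For c = 2, r = 4, k = 4:
2^4 * C(7, 3) = 16 * 35 = 560.

560


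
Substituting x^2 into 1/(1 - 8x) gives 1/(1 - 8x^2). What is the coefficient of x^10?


The coefficient of x^(2m) in 1/(1 - 8x^2) is 8^m.
With n = 10 = 2*5, the coefficient is 8^5 = 32768.

32768


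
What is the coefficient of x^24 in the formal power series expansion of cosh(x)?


The Maclaurin series is cosh(t) = sum_{m>=0} t^(2m) / (2m)!, so substituting t = x, only even powers of x are nonzero, with coefficient of x^(2m) equal to 1 / (2m)!.
For x^24 the coefficient is 1/24! = 1/620448401733239439360000 = 1/620448401733239439360000.

1/620448401733239439360000


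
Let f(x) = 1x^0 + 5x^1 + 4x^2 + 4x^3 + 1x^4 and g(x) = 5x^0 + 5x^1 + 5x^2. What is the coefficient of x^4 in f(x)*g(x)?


Cauchy product at x^4:
4*5 + 4*5 + 1*5
= 45

45


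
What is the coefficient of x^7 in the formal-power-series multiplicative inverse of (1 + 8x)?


The inverse is 1/(1 + 8x). Apply the geometric identity 1/(1 - y) = sum_{k>=0} y^k with y = -8x:
1/(1 + 8x) = sum_{k>=0} (-8)^k x^k.
So the coefficient of x^7 is (-8)^7 = -2097152.

-2097152


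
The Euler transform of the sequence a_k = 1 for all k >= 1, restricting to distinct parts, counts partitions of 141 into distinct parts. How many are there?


Partitions of 141 into distinct parts can be computed via generating function.
Product (1+x)(1+x^2)(1+x^3)...
The coefficient of x^141 = 10327156

10327156


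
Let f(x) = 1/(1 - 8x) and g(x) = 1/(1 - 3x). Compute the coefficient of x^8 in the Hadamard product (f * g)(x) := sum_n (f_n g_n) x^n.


f has coefficients f_k = 8^k and g has coefficients g_k = 3^k, so the Hadamard product has coefficient (f*g)_k = 8^k * 3^k = 24^k.
For k = 8: 24^8 = 110075314176.

110075314176


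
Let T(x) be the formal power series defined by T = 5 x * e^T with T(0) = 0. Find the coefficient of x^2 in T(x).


Apply the Lagrange inversion formula: if T = 5 x * phi(T) with phi(t) = e^t, then
[x^n] T = 5^n * (1/n) [t^(n-1)] phi(t)^n = 5^n * (1/n) [t^(n-1)] e^(n t) = 5^n * (1/n) * n^(n-1) / (n-1)! = 5^n * n^(n-1) / n!.
When c = 1 this is the Cayley count of rooted labeled trees on n vertices, divided by n!.
For n = 2: 5^2 * 2^1 / 2! = 25 * 2/2 = 25.

25


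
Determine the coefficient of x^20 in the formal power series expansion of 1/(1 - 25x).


The geometric series identity gives 1/(1 - c x) = sum_{k>=0} c^k x^k, so the coefficient of x^k is c^k.
Here c = 25 and k = 20.
Computing: 25^20 = 9094947017729282379150390625

9094947017729282379150390625


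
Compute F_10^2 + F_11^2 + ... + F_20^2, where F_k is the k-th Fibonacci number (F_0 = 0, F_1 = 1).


There is a standard identity sum_{k=0}^{N} F_k^2 = F_N * F_{N+1} (proved inductively from the telescoping relation F_k^2 = F_k F_{k+1} - F_{k-1} F_k). Then
sum_{k=10}^{20} F_k^2 = F_20 F_21 - F_9 F_10.
Computing: F_20 = 6765, F_21 = 10946, F_9 = 34, F_10 = 55.
Sum = 6765 * 10946 - 34 * 55 = 74047820.

74047820


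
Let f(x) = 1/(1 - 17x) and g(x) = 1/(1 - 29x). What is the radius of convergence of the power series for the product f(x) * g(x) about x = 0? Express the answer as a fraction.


The radius of 1/(1 - 17x) is 1/17 (nearest singularity at x = 1/17), and the radius of 1/(1 - 29x) is 1/29.
The product f(x)*g(x) = 1/((1 - 17x)(1 - 29x)) has singularities at both 1/17 and 1/29, so its radius of convergence is the distance to the nearest one:
min(1/17, 1/29) = 1/29.

1/29


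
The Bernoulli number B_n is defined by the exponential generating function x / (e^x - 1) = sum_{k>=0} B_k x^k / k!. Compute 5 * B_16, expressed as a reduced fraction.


Bernoulli numbers can also be computed recursively via B_0 = 1 and sum_{j=0}^{m} C(m+1, j) B_j = 0 for m >= 1. Odd-index Bernoulli numbers vanish for k >= 3.
Computing B_16 = -3617/510, so 5 * B_16 = 5 * -3617/510 = -3617/102.

-3617/102


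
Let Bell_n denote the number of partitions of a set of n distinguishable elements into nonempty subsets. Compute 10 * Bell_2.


Bell_2 can be computed from the Bell triangle or from Dobinski's identity Bell_n = (1/e) * sum_{k>=0} k^n / k!.
Computing Bell_2 = 2.
Then 10 * 2 = 20.

20


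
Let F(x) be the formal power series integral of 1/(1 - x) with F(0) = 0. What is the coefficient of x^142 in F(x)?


1/(1 - x) = sum_{k>=0} x^k. Integrating termwise and using F(0) = 0 gives
F(x) = sum_{k>=0} x^(k+1) / (k+1) = sum_{m>=1} x^m / m = -ln(1 - x).
So the coefficient of x^142 is 1/142 = 1/142.

1/142


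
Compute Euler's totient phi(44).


phi(n) counts integers in [1, n] coprime to n. Using the multiplicative formula phi(n) = n * prod_{p | n} (1 - 1/p):
44 = 2^2 * 11, so
phi(44) = 44 * (1 - 1/2) * (1 - 1/11) = 20.

20


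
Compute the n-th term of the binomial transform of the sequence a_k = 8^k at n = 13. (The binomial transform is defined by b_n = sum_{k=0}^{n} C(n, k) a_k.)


With a_k = 8^k, b_n = sum_{k=0}^{n} C(n, k) 8^k = (1 + 8)^n by the binomial theorem.
For n = 13: (1 + 8)^13 = 9^13 = 2541865828329.

2541865828329


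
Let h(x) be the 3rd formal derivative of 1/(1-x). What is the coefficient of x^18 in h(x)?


Differentiating 3 times: d^3/dx^3 [1/(1-x)] = 3!/(1-x)^4.
The expansion 1/(1-x)^4 = sum_{k>=0} C(k+3, 3) x^k, so the coefficient of x^n in 3!/(1-x)^4 is 3! * C(n+3, 3).
For n = 18: 6 * C(21, 3) = 6 * 1330 = 7980

7980


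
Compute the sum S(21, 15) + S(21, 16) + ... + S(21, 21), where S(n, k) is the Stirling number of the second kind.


By definition, S(n, k) counts partitions of an n-set into exactly k nonempty blocks.
Computing row n = 21 for k = 15..21:
S(21, k): 13087462580, 809944464, 34952799, 1023435, 19285, 210, 1
Sum = 13933402774.

13933402774


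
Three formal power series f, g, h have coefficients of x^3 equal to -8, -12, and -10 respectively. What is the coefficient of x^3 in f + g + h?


Series addition is componentwise:
-8 + -12 + -10
= -30

-30


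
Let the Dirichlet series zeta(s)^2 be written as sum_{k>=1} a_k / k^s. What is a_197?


The Dirichlet convolution of the constant function 1 with itself gives (1 * 1)(k) = sum_{d | k} 1 = d(k), the number of positive divisors of k.
Since zeta(s) = sum_{k>=1} 1/k^s, we have zeta(s)^2 = sum_{k>=1} d(k)/k^s, so a_k = d(k).
For k = 197: the divisors are 1, 197.
Count = 2.

2


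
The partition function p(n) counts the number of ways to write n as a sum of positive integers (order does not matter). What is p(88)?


Using the generating function prod_{k>=1} 1/(1-x^k), we compute p(88).
By dynamic programming over parts 1 through 88:
p(88) = 44108109

44108109


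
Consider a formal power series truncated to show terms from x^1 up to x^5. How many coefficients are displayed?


From x^1 to x^5 inclusive, the count is 5 - 1 + 1 = 5.

5


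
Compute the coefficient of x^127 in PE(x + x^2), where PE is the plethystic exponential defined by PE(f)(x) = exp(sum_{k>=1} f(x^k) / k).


With f(x) = x + x^2, the exponent is sum_{k>=1} (x^k + x^(2k)) / k = -ln(1 - x) - ln(1 - x^2). Exponentiating:
PE(x + x^2) = 1 / ((1 - x)(1 - x^2)).
This is the generating function for partitions of n into parts of size 1 or 2. The number of 2's can be any j in 0..63, and the rest are 1's, so
[x^127] = floor(127/2) + 1 = 64.

64


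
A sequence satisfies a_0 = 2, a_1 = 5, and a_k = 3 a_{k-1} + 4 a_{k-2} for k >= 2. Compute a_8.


The characteristic equation is t^2 - 3 t - 4 = 0, with roots r_1 = 4 and r_2 = -1 (so c_1 = r_1 + r_2, c_2 = -r_1 r_2 as required).
One can use the closed form a_n = A r_1^n + B r_2^n, but direct iteration is more reliable:
a_0 = 2, a_1 = 5, a_2 = 23, a_3 = 89, a_4 = 359, a_5 = 1433, a_6 = 5735, a_7 = 22937, a_8 = 91751.
So a_8 = 91751.

91751


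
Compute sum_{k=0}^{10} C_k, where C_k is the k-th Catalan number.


C_0 through C_10: 1, 1, 2, 5, 14, 42, 132, 429, 1430, 4862, 16796
Sum = 1 + 1 + 2 + 5 + 14 + 42 + 132 + 429 + 1430 + 4862 + 16796
= 23714

23714


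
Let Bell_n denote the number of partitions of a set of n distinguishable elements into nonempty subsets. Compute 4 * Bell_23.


Bell_23 can be computed from the Bell triangle or from Dobinski's identity Bell_n = (1/e) * sum_{k>=0} k^n / k!.
Computing Bell_23 = 44152005855084346.
Then 4 * 44152005855084346 = 176608023420337384.

176608023420337384


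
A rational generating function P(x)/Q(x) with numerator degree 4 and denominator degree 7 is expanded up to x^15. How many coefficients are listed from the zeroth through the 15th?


Expanding up to x^15 gives the coefficients for x^0, x^1, ..., x^15.
That is 15 + 1 = 16 coefficients in total.

16


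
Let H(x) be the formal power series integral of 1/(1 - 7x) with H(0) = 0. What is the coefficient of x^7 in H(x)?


1/(1 - 7x) = sum_{k>=0} 7^k x^k. Integrating termwise with H(0) = 0:
H(x) = sum_{k>=0} 7^k x^(k+1) / (k+1) = sum_{m>=1} 7^(m-1) x^m / m.
For m = 7: 7^6/7 = 117649/7 = 16807.

16807


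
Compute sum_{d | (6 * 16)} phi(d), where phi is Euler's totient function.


First, 6 * 16 = 96. One classical identity is sum_{d | n} phi(d) = n (each k in [1, n] has a unique gcd with n, and among the k's with gcd(k, n) = n/d there are phi(d) of them). So the sum equals 96. We also verify directly:
Divisors of 96: 1, 2, 3, 4, 6, 8, 12, 16, 24, 32, 48, 96.
phi values: 1, 1, 2, 2, 2, 4, 4, 8, 8, 16, 16, 32.
Sum = 96.

96


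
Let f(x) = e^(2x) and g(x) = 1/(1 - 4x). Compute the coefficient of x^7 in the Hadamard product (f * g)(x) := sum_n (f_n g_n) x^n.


Expanding: f_k = 2^k/k! (from e^(2x)) and g_k = 4^k (from 1/(1 - 4x)). So the Hadamard coefficient (f * g)_k = 2^k 4^k / k! = (8)^k / k!.
For k = 7: 8^7/7! = 2097152/5040 = 131072/315.

131072/315


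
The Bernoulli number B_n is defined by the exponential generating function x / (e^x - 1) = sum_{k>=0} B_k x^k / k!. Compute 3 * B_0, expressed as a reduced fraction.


Bernoulli numbers can also be computed recursively via B_0 = 1 and sum_{j=0}^{m} C(m+1, j) B_j = 0 for m >= 1. Odd-index Bernoulli numbers vanish for k >= 3.
Computing B_0 = 1, so 3 * B_0 = 3 * 1 = 3.

3


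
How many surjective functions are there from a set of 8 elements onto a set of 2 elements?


By inclusion-exclusion on which target elements are missed, the number of surjections from an n-set onto a k-set is
surj(n, k) = sum_{j=0}^{k} (-1)^j C(k, j) (k - j)^n.
Equivalently surj(n, k) = k! * S(n, k), where S(n, k) is the Stirling number of the second kind.
For n = 8, k = 2:
S(8, 2) = 127, so
surj = 2! * 127 = 2 * 127 = 254.

254


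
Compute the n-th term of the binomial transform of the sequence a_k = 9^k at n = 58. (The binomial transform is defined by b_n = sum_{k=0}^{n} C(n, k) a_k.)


With a_k = 9^k, b_n = sum_{k=0}^{n} C(n, k) 9^k = (1 + 9)^n by the binomial theorem.
For n = 58: (1 + 9)^58 = 10^58 = 10000000000000000000000000000000000000000000000000000000000.

10000000000000000000000000000000000000000000000000000000000


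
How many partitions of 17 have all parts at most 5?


Using the generating function (1-x)^(-1)(1-x^2)^(-1)...(1-x^5)^(-1),
the coefficient of x^17 counts these restricted partitions.
Result = 119

119


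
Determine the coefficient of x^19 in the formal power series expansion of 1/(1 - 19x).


The geometric series identity gives 1/(1 - c x) = sum_{k>=0} c^k x^k, so the coefficient of x^k is c^k.
Here c = 19 and k = 19.
Computing: 19^19 = 1978419655660313589123979

1978419655660313589123979


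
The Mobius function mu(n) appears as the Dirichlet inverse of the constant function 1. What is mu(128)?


128 has a squared prime factor, so mu(128) = 0.
Factorization reveals a repeated prime.

0


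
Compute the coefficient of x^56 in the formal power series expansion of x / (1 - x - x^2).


Let f(x) = sum_{k>=0} a_k x^k. Multiplying f(x) * (1 - x - x^2) = x and matching coefficients gives a_0 = 0, a_1 = 1, and a_k = a_{k-1} + a_{k-2} for k >= 2. These are the Fibonacci numbers F_k.
Iterating from F_0 = 0, F_1 = 1:
F_0=0, F_1=1, F_2=1, F_3=2, F_4=3, F_5=5, F_6=8, F_7=13, F_8=21, F_9=34, ...
F_56 = 225851433717.

225851433717


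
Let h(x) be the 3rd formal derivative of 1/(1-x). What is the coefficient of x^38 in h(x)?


Differentiating 3 times: d^3/dx^3 [1/(1-x)] = 3!/(1-x)^4.
The expansion 1/(1-x)^4 = sum_{k>=0} C(k+3, 3) x^k, so the coefficient of x^n in 3!/(1-x)^4 is 3! * C(n+3, 3).
For n = 38: 6 * C(41, 3) = 6 * 10660 = 63960

63960


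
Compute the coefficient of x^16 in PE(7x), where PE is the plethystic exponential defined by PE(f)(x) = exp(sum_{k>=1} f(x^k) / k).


With f(x) = 7x, the exponent is sum_{k>=1} 7 x^k / k = 7 * (-ln(1 - x)). Exponentiating:
PE(7x) = exp(-7 ln(1 - x)) = 1/(1 - x)^7.
By the negative binomial expansion, [x^n] 1/(1 - x)^7 = C(n + 6, 6).
For n = 16: C(22, 6) = 74613.

74613


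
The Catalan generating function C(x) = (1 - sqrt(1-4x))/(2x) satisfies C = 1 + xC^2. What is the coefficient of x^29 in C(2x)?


Substituting x -> 2x scales the n-th coefficient by 2^n, so [x^29] C(2x) = 2^29 * C_29.
C_29 = C(2*29, 29)/(30) = 30067266499541040/30 = 1002242216651368.
So 2^29 * 1002242216651368 = 536870912 * 1002242216651368 = 538074692898521524207616.

538074692898521524207616


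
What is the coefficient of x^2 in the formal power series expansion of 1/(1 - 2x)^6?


The general identity 1/(1 - c x)^r = sum_{k>=0} c^k C(k + r - 1, r - 1) x^k follows by substituting y = c x into 1/(1 - y)^r = sum_{k>=0} C(k + r - 1, r - 1) y^k.
For c = 2, r = 6, k = 2:
2^2 * C(7, 5) = 4 * 21 = 84.

84


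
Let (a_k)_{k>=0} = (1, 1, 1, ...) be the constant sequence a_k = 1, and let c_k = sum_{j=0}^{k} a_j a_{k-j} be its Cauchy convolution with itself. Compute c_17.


Since a_j = 1 for all j >= 0, the convolution sum becomes
c_k = sum_{j=0}^{k} 1 * 1 = 1 * (k + 1).
Equivalently, the generating function of (a_k) is 1/(1 - x) and its square is 1/(1 - x)^2 = sum_{k>=0} 1(k + 1) x^k.
For k = 17: 1 * 18 = 18.

18


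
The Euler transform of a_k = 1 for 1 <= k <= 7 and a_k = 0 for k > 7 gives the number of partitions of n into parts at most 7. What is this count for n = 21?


Partitions of 21 into parts at most 7:
Using generating function (1-x)^(-1)(1-x^2)^(-1)...(1-x^7)^(-1),
the coefficient of x^21 = 436

436


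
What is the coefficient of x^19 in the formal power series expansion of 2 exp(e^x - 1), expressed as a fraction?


exp(e^x - 1) is the exponential generating function for the Bell numbers Bell_k: exp(e^x - 1) = sum_{k>=0} Bell_k x^k / k!.
So the coefficient of x^19 in 2 exp(e^x - 1) is 2 Bell_19 / 19!.
Computing: Bell_19 = 5832742205057 and 19! = 121645100408832000, giving
2 * 5832742205057/121645100408832000 = 5832742205057/60822550204416000.

5832742205057/60822550204416000


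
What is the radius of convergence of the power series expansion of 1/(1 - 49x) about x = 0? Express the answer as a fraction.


Expanding 1/(1 - 49x) = sum_{k>=0} 49^k x^k, the series converges when |49x| < 1, i.e., |x| < 1/49.
So the radius of convergence is 1/49 = 1/49.

1/49


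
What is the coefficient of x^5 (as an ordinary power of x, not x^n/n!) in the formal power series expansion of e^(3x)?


The exponential series is e^y = sum_{k>=0} y^k / k!. Substituting y = 3x gives
e^(3x) = sum_{k>=0} 3^k x^k / k!.
So the coefficient of x^n is a^n/n! with a = 3, n = 5:
3^5 / 5! = 243/120 = 81/40

81/40


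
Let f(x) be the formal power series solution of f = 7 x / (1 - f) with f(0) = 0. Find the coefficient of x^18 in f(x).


Apply Lagrange inversion: f = 7 x * phi(f) with phi(t) = 1/(1 - t), so
[x^n] f = 7^n * (1/n) [t^(n-1)] phi(t)^n = 7^n * (1/n) [t^(n-1)] (1 - t)^(-n) = 7^n * (1/n) C(2n - 2, n - 1) = 7^n * C_{n-1}.
For n = 18: C_17 = C(34, 17) / 18 = 2333606220/18 = 129644790.
With the 7^18 = 1628413597910449 factor, the coefficient is 1628413597910449 * 129644790 = 211115338934244599410710.

211115338934244599410710


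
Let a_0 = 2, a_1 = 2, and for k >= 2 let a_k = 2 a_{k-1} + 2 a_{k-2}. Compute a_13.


Iterating the recurrence forward:
a_0 = 2
a_1 = 2
a_2 = 2*2 + 2*2 = 8
a_3 = 2*8 + 2*2 = 20
a_4 = 2*20 + 2*8 = 56
a_5 = 2*56 + 2*20 = 152
a_6 = 2*152 + 2*56 = 416
a_7 = 2*416 + 2*152 = 1136
a_8 = 2*1136 + 2*416 = 3104
a_9 = 2*3104 + 2*1136 = 8480
a_10 = 2*8480 + 2*3104 = 23168
a_11 = 2*23168 + 2*8480 = 63296
a_12 = 2*63296 + 2*23168 = 172928
a_13 = 2*172928 + 2*63296 = 472448
So a_13 = 472448.

472448


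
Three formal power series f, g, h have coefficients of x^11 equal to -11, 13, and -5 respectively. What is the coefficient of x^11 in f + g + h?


Series addition is componentwise:
-11 + 13 + -5
= -3

-3


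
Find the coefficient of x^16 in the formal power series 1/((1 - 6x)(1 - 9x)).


By partial fractions or Cauchy convolution:
The coefficient equals sum_{k=0}^{16} 6^k * 9^(16-k).
= 5553418346740611

5553418346740611


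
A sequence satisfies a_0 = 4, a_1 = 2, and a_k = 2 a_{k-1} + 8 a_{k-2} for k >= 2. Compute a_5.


The characteristic equation is t^2 - 2 t - 8 = 0, with roots r_1 = 4 and r_2 = -2 (so c_1 = r_1 + r_2, c_2 = -r_1 r_2 as required).
One can use the closed form a_n = A r_1^n + B r_2^n, but direct iteration is more reliable:
a_0 = 4, a_1 = 2, a_2 = 36, a_3 = 88, a_4 = 464, a_5 = 1632.
So a_5 = 1632.

1632


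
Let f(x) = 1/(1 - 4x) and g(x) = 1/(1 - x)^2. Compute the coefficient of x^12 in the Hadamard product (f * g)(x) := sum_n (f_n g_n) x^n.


f has coefficients f_k = 4^k. For g = 1/(1 - x)^2 the coefficient is g_k = C(k + 1, 1) = k + 1. The Hadamard coefficient is (f * g)_k = 4^k * (k + 1).
For k = 12: 4^12 * 13 = 16777216 * 13 = 218103808.

218103808


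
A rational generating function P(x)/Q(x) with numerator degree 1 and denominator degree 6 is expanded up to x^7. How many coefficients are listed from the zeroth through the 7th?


Expanding up to x^7 gives the coefficients for x^0, x^1, ..., x^7.
That is 7 + 1 = 8 coefficients in total.

8


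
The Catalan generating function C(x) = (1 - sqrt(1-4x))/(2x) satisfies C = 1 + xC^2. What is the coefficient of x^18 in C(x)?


Substituting x -> x scales the n-th coefficient by 1, so [x^18] C(x) = C_18.
C_18 = C(2*18, 18)/(19) = 9075135300/19 = 477638700.
= 477638700.

477638700


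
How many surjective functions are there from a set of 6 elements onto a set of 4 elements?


By inclusion-exclusion on which target elements are missed, the number of surjections from an n-set onto a k-set is
surj(n, k) = sum_{j=0}^{k} (-1)^j C(k, j) (k - j)^n.
Equivalently surj(n, k) = k! * S(n, k), where S(n, k) is the Stirling number of the second kind.
For n = 6, k = 4:
S(6, 4) = 65, so
surj = 4! * 65 = 24 * 65 = 1560.

1560


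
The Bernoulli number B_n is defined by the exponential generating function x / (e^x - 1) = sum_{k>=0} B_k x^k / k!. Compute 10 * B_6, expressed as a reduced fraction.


Bernoulli numbers can also be computed recursively via B_0 = 1 and sum_{j=0}^{m} C(m+1, j) B_j = 0 for m >= 1. Odd-index Bernoulli numbers vanish for k >= 3.
Computing B_6 = 1/42, so 10 * B_6 = 10 * 1/42 = 5/21.

5/21


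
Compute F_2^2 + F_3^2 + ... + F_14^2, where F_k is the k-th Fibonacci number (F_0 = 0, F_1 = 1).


There is a standard identity sum_{k=0}^{N} F_k^2 = F_N * F_{N+1} (proved inductively from the telescoping relation F_k^2 = F_k F_{k+1} - F_{k-1} F_k). Then
sum_{k=2}^{14} F_k^2 = F_14 F_15 - F_1 F_2.
Computing: F_14 = 377, F_15 = 610, F_1 = 1, F_2 = 1.
Sum = 377 * 610 - 1 * 1 = 229969.

229969


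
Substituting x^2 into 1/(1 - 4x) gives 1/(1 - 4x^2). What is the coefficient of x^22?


The coefficient of x^(2m) in 1/(1 - 4x^2) is 4^m.
With n = 22 = 2*11, the coefficient is 4^11 = 4194304.

4194304


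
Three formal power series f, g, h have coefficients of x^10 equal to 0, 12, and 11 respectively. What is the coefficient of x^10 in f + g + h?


Series addition is componentwise:
0 + 12 + 11
= 23

23


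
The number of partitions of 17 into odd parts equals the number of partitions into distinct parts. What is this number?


Computing partitions of 17 into odd parts (1, 3, 5, ...):
Using the generating function prod_{k>=0} 1/(1-x^(2k+1)),
the count is 38

38


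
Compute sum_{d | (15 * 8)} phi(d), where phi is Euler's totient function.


First, 15 * 8 = 120. One classical identity is sum_{d | n} phi(d) = n (each k in [1, n] has a unique gcd with n, and among the k's with gcd(k, n) = n/d there are phi(d) of them). So the sum equals 120. We also verify directly:
Divisors of 120: 1, 2, 3, 4, 5, 6, 8, 10, 12, 15, 20, 24, 30, 40, 60, 120.
phi values: 1, 1, 2, 2, 4, 2, 4, 4, 4, 8, 8, 8, 8, 16, 16, 32.
Sum = 120.

120


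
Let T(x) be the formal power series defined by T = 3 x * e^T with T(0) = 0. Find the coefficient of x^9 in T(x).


Apply the Lagrange inversion formula: if T = 3 x * phi(T) with phi(t) = e^t, then
[x^n] T = 3^n * (1/n) [t^(n-1)] phi(t)^n = 3^n * (1/n) [t^(n-1)] e^(n t) = 3^n * (1/n) * n^(n-1) / (n-1)! = 3^n * n^(n-1) / n!.
When c = 1 this is the Cayley count of rooted labeled trees on n vertices, divided by n!.
For n = 9: 3^9 * 9^8 / 9! = 19683 * 43046721/362880 = 10460353203/4480.

10460353203/4480


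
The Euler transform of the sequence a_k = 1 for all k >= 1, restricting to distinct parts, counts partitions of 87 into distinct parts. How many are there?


Partitions of 87 into distinct parts can be computed via generating function.
Product (1+x)(1+x^2)(1+x^3)...
The coefficient of x^87 = 145578

145578


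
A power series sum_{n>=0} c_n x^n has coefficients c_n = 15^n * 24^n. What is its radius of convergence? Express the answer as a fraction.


By the root test (Cauchy-Hadamard), the radius is R = 1 / limsup_n |c_n|^(1/n).
Here |c_n|^(1/n) = (15^n * 24^n)^(1/n) = 15 * 24 = 360 for all n.
So R = 1/360 = 1/360.

1/360


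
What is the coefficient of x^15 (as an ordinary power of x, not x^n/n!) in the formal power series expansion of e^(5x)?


The exponential series is e^y = sum_{k>=0} y^k / k!. Substituting y = 5x gives
e^(5x) = sum_{k>=0} 5^k x^k / k!.
So the coefficient of x^n is a^n/n! with a = 5, n = 15:
5^15 / 15! = 30517578125/1307674368000 = 244140625/10461394944

244140625/10461394944


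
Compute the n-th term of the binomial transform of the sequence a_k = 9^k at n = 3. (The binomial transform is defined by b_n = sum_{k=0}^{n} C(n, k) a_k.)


With a_k = 9^k, b_n = sum_{k=0}^{n} C(n, k) 9^k = (1 + 9)^n by the binomial theorem.
For n = 3: (1 + 9)^3 = 10^3 = 1000.

1000


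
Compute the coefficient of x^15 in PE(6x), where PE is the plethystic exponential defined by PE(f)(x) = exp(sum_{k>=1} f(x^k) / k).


With f(x) = 6x, the exponent is sum_{k>=1} 6 x^k / k = 6 * (-ln(1 - x)). Exponentiating:
PE(6x) = exp(-6 ln(1 - x)) = 1/(1 - x)^6.
By the negative binomial expansion, [x^n] 1/(1 - x)^6 = C(n + 5, 5).
For n = 15: C(20, 5) = 15504.

15504


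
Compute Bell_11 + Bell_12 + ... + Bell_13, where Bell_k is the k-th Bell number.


Recall Bell_k counts set partitions of a k-set (with Bell_0 = 1 by convention).
Bell_11 through Bell_13: 678570, 4213597, 27644437
Sum = 678570 + 4213597 + 27644437 = 32536604.

32536604


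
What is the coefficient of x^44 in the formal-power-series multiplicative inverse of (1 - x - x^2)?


Let the inverse be f(x) = sum_{k>=0} a_k x^k. From f(x) * (1 - x - x^2) = 1 and matching coefficients:
 x^0: a_0 = 1.
 x^1: a_1 - a_0 = 0, so a_1 = 1.
 x^k (k >= 2): a_k - a_{k-1} - a_{k-2} = 0, i.e. a_k = a_{k-1} + a_{k-2}.
This is the Fibonacci-type recurrence shifted so that a_0 = a_1 = 1.
Iterating: a_0=1, a_1=1, a_2=2, a_3=3, a_4=5, a_5=8, a_6=13, a_7=21, a_8=34, a_9=55, ...
a_44 = 1134903170.

1134903170


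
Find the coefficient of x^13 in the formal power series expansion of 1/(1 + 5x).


Write 1/(1 + c x) = 1/(1 - (-c) x) and apply the geometric-series identity
1/(1 - y) = sum_{k>=0} y^k to get 1/(1 + c x) = sum_{k>=0} (-c)^k x^k.
So the coefficient of x^k is (-c)^k = (-1)^k * c^k.
Here c = 5 and k = 13:
(-5)^13 = -1 * 1220703125 = -1220703125

-1220703125


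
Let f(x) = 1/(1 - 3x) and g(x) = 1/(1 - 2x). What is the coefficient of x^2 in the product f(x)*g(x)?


The coefficient of x^n in f*g is the Cauchy product: sum_{k=0}^{n} a^k * b^(n-k).
With a=3, b=2, n=2:
sum_{k=0}^{2} 3^k * 2^(2-k)
= 19

19


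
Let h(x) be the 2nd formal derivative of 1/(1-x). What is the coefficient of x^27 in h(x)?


Differentiating 2 times: d^2/dx^2 [1/(1-x)] = 2!/(1-x)^3.
The expansion 1/(1-x)^3 = sum_{k>=0} C(k+2, 2) x^k, so the coefficient of x^n in 2!/(1-x)^3 is 2! * C(n+2, 2).
For n = 27: 2 * C(29, 2) = 2 * 406 = 812

812


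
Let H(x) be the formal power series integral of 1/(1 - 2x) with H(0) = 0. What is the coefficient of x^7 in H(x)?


1/(1 - 2x) = sum_{k>=0} 2^k x^k. Integrating termwise with H(0) = 0:
H(x) = sum_{k>=0} 2^k x^(k+1) / (k+1) = sum_{m>=1} 2^(m-1) x^m / m.
For m = 7: 2^6/7 = 64/7 = 64/7.

64/7


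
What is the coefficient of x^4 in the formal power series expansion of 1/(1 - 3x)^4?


The general identity 1/(1 - c x)^r = sum_{k>=0} c^k C(k + r - 1, r - 1) x^k follows by substituting y = c x into 1/(1 - y)^r = sum_{k>=0} C(k + r - 1, r - 1) y^k.
For c = 3, r = 4, k = 4:
3^4 * C(7, 3) = 81 * 35 = 2835.

2835


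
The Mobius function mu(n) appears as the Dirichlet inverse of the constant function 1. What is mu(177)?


177 = 3 * 59 (all distinct primes).
mu(177) = (-1)^2 = 1

1


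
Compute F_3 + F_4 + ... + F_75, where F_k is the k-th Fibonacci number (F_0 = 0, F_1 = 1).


Use the identity sum_{k=0}^{N} F_k = F_{N+2} - 1 (which follows from F_{k+2} - F_{k+1} = F_k). Then
sum_{k=3}^{75} F_k = (F_{77} - 1) - (F_{4} - 1) = F_{77} - F_{4}.
Computing: F_{77} = 5527939700884757, F_{4} = 3, so
Sum = 5527939700884757 - 3 = 5527939700884754.

5527939700884754


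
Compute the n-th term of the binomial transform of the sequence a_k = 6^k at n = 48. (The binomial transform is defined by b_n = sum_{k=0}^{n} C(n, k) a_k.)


With a_k = 6^k, b_n = sum_{k=0}^{n} C(n, k) 6^k = (1 + 6)^n by the binomial theorem.
For n = 48: (1 + 6)^48 = 7^48 = 36703368217294125441230211032033660188801.

36703368217294125441230211032033660188801


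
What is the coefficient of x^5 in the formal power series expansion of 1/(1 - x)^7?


The expansion 1/(1 - x)^r = sum_{k>=0} C(k + r - 1, r - 1) x^k follows from the multiset / negative-binomial theorem (or from repeated differentiation of the geometric series).
For r = 7 and k = 5:
C(11, 6) = 39916800 / (720 * 120) = 462.

462


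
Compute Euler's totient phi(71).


phi(n) counts integers in [1, n] coprime to n. Using the multiplicative formula phi(n) = n * prod_{p | n} (1 - 1/p):
71 = 71, so
phi(71) = 71 * (1 - 1/71) = 70.

70


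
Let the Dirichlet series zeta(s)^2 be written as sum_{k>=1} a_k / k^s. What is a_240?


The Dirichlet convolution of the constant function 1 with itself gives (1 * 1)(k) = sum_{d | k} 1 = d(k), the number of positive divisors of k.
Since zeta(s) = sum_{k>=1} 1/k^s, we have zeta(s)^2 = sum_{k>=1} d(k)/k^s, so a_k = d(k).
For k = 240: the divisors are 1, 2, 3, 4, 5, 6, 8, 10, 12, 15, 16, 20, 24, 30, 40, 48, 60, 80, 120, 240.
Count = 20.

20


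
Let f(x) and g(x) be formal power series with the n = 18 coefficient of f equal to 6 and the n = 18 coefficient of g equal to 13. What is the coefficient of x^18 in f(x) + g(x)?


Addition of formal power series is termwise.
The coefficient of x^18 in f + g = 6 + 13
= 19

19


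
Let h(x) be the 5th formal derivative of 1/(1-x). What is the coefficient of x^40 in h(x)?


Differentiating 5 times: d^5/dx^5 [1/(1-x)] = 5!/(1-x)^6.
The expansion 1/(1-x)^6 = sum_{k>=0} C(k+5, 5) x^k, so the coefficient of x^n in 5!/(1-x)^6 is 5! * C(n+5, 5).
For n = 40: 120 * C(45, 5) = 120 * 1221759 = 146611080

146611080


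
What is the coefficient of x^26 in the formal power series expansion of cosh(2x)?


The Maclaurin series is cosh(t) = sum_{m>=0} t^(2m) / (2m)!, so substituting t = 2x, only even powers of x are nonzero, with coefficient of x^(2m) equal to 2^(2m) / (2m)!.
For x^26 the coefficient is 2^26/26! = 67108864/403291461126605635584000000 = 8/48076088562799171875.

8/48076088562799171875


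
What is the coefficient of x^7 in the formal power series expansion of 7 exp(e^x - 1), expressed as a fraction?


exp(e^x - 1) is the exponential generating function for the Bell numbers Bell_k: exp(e^x - 1) = sum_{k>=0} Bell_k x^k / k!.
So the coefficient of x^7 in 7 exp(e^x - 1) is 7 Bell_7 / 7!.
Computing: Bell_7 = 877 and 7! = 5040, giving
7 * 877/5040 = 877/720.

877/720


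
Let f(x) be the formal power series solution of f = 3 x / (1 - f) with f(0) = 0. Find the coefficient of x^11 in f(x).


Apply Lagrange inversion: f = 3 x * phi(f) with phi(t) = 1/(1 - t), so
[x^n] f = 3^n * (1/n) [t^(n-1)] phi(t)^n = 3^n * (1/n) [t^(n-1)] (1 - t)^(-n) = 3^n * (1/n) C(2n - 2, n - 1) = 3^n * C_{n-1}.
For n = 11: C_10 = C(20, 10) / 11 = 184756/11 = 16796.
With the 3^11 = 177147 factor, the coefficient is 177147 * 16796 = 2975361012.

2975361012


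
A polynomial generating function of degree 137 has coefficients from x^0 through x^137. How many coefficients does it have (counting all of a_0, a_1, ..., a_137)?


A polynomial of degree 137 takes the form a_0 + a_1 x + ... + a_137 x^137.
The number of coefficients is 137 + 1 = 138.

138


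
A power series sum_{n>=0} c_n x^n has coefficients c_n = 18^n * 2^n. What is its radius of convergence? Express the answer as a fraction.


By the root test (Cauchy-Hadamard), the radius is R = 1 / limsup_n |c_n|^(1/n).
Here |c_n|^(1/n) = (18^n * 2^n)^(1/n) = 18 * 2 = 36 for all n.
So R = 1/36 = 1/36.

1/36


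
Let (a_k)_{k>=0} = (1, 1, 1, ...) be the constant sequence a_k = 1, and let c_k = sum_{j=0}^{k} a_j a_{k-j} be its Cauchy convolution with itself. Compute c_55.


Since a_j = 1 for all j >= 0, the convolution sum becomes
c_k = sum_{j=0}^{k} 1 * 1 = 1 * (k + 1).
Equivalently, the generating function of (a_k) is 1/(1 - x) and its square is 1/(1 - x)^2 = sum_{k>=0} 1(k + 1) x^k.
For k = 55: 1 * 56 = 56.

56


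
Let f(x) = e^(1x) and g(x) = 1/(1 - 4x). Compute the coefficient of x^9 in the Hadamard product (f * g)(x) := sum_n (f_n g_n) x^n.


Expanding: f_k = 1^k/k! (from e^(1x)) and g_k = 4^k (from 1/(1 - 4x)). So the Hadamard coefficient (f * g)_k = 1^k 4^k / k! = (4)^k / k!.
For k = 9: 4^9/9! = 262144/362880 = 2048/2835.

2048/2835


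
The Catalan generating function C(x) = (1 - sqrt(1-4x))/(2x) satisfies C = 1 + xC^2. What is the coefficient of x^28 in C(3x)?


Substituting x -> 3x scales the n-th coefficient by 3^n, so [x^28] C(3x) = 3^28 * C_28.
C_28 = C(2*28, 28)/(29) = 7648690600760440/29 = 263747951750360.
So 3^28 * 263747951750360 = 22876792454961 * 263747951750360 = 6033707152614053521415535960.

6033707152614053521415535960


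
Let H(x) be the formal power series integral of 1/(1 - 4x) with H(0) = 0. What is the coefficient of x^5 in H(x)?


1/(1 - 4x) = sum_{k>=0} 4^k x^k. Integrating termwise with H(0) = 0:
H(x) = sum_{k>=0} 4^k x^(k+1) / (k+1) = sum_{m>=1} 4^(m-1) x^m / m.
For m = 5: 4^4/5 = 256/5 = 256/5.

256/5


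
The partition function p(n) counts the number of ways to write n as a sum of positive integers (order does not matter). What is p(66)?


Using the generating function prod_{k>=1} 1/(1-x^k), we compute p(66).
By dynamic programming over parts 1 through 66:
p(66) = 2323520

2323520


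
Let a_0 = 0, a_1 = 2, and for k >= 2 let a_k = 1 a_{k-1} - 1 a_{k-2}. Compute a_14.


Iterating the recurrence forward:
a_0 = 0
a_1 = 2
a_2 = 1*2 - 1*0 = 2
a_3 = 1*2 - 1*2 = 0
a_4 = 1*0 - 1*2 = -2
a_5 = 1*-2 - 1*0 = -2
a_6 = 1*-2 - 1*-2 = 0
a_7 = 1*0 - 1*-2 = 2
a_8 = 1*2 - 1*0 = 2
a_9 = 1*2 - 1*2 = 0
a_10 = 1*0 - 1*2 = -2
a_11 = 1*-2 - 1*0 = -2
a_12 = 1*-2 - 1*-2 = 0
a_13 = 1*0 - 1*-2 = 2
a_14 = 1*2 - 1*0 = 2
So a_14 = 2.

2


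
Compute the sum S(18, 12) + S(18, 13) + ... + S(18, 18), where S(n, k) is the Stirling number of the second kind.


By definition, S(n, k) counts partitions of an n-set into exactly k nonempty blocks.
Computing row n = 18 for k = 12..18:
S(18, k): 1256328866, 125854638, 8408778, 367200, 9996, 153, 1
Sum = 1390969632.

1390969632


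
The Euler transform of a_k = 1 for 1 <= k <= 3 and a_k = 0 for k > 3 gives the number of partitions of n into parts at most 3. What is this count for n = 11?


Partitions of 11 into parts at most 3:
Using generating function (1-x)^(-1)(1-x^2)^(-1)(1-x^3)^(-1),
the coefficient of x^11 = 16

16


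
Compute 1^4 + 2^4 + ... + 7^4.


This power sum has a closed form given by Faulhaber's formula
sum_{k=1}^{m} k^p = (1 / (p + 1)) * sum_{j=0}^{p} C(p + 1, j) B_j m^(p + 1 - j),
but for small m direct computation is fastest:
1 + 16 + 81 + 256 + 625 + 1296 + 2401 = 4676.

4676


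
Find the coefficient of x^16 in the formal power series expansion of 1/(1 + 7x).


Write 1/(1 + c x) = 1/(1 - (-c) x) and apply the geometric-series identity
1/(1 - y) = sum_{k>=0} y^k to get 1/(1 + c x) = sum_{k>=0} (-c)^k x^k.
So the coefficient of x^k is (-c)^k = (-1)^k * c^k.
Here c = 7 and k = 16:
(-7)^16 = 1 * 33232930569601 = 33232930569601

33232930569601


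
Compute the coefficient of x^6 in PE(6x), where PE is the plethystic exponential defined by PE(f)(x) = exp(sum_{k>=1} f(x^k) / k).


With f(x) = 6x, the exponent is sum_{k>=1} 6 x^k / k = 6 * (-ln(1 - x)). Exponentiating:
PE(6x) = exp(-6 ln(1 - x)) = 1/(1 - x)^6.
By the negative binomial expansion, [x^n] 1/(1 - x)^6 = C(n + 5, 5).
For n = 6: C(11, 5) = 462.

462


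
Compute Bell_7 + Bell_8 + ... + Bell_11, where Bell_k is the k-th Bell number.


Recall Bell_k counts set partitions of a k-set (with Bell_0 = 1 by convention).
Bell_7 through Bell_11: 877, 4140, 21147, 115975, 678570
Sum = 877 + 4140 + 21147 + 115975 + 678570 = 820709.

820709


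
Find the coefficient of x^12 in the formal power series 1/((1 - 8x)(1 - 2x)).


By partial fractions or Cauchy convolution:
The coefficient equals sum_{k=0}^{12} 8^k * 2^(12-k).
= 91625967616

91625967616


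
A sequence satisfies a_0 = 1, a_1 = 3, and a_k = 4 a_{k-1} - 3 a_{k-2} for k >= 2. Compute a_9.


The characteristic equation is t^2 - 4 t + 3 = 0, with roots r_1 = 3 and r_2 = 1 (so c_1 = r_1 + r_2, c_2 = -r_1 r_2 as required).
One can use the closed form a_n = A r_1^n + B r_2^n, but direct iteration is more reliable:
a_0 = 1, a_1 = 3, a_2 = 9, a_3 = 27, a_4 = 81, a_5 = 243, a_6 = 729, a_7 = 2187, a_8 = 6561, a_9 = 19683.
So a_9 = 19683.

19683


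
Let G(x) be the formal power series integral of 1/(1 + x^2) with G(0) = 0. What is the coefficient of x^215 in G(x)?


1/(1 + x^2) = sum_{j>=0} (-1)^j x^(2j). Integrating termwise with G(0) = 0:
G(x) = sum_{j>=0} (-1)^j x^(2j+1) / (2j+1) = arctan(x).
Only odd powers are nonzero. For x^215 write 215 = 2*107 + 1, giving
(-1)^107 / 215 = -1/215 = -1/215.

-1/215


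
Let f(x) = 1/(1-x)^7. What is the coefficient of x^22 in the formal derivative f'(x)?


Differentiate: d/dx [ 1/(1-x)^r ] = r / (1-x)^(r+1).
Here r = 7, so f'(x) = 7 / (1-x)^8.
The expansion of 1/(1-x)^(r+1) has coefficient of x^n equal to C(n+r, r).
So the coefficient of x^22 in f'(x) is
7 * C(29, 7) = 7 * 1560780 = 10925460

10925460


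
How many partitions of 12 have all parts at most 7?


Using the generating function (1-x)^(-1)(1-x^2)^(-1)...(1-x^7)^(-1),
the coefficient of x^12 counts these restricted partitions.
Result = 65

65


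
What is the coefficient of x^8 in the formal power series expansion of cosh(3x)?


The Maclaurin series is cosh(t) = sum_{m>=0} t^(2m) / (2m)!, so substituting t = 3x, only even powers of x are nonzero, with coefficient of x^(2m) equal to 3^(2m) / (2m)!.
For x^8 the coefficient is 3^8/8! = 6561/40320 = 729/4480.

729/4480


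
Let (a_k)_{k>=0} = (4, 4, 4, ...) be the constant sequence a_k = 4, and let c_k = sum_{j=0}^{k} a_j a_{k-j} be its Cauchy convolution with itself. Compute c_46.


Since a_j = 4 for all j >= 0, the convolution sum becomes
c_k = sum_{j=0}^{k} 4 * 4 = 16 * (k + 1).
Equivalently, the generating function of (a_k) is 4/(1 - x) and its square is 16/(1 - x)^2 = sum_{k>=0} 16(k + 1) x^k.
For k = 46: 16 * 47 = 752.

752


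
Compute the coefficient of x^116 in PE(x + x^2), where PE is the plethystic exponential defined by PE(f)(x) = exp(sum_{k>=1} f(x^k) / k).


With f(x) = x + x^2, the exponent is sum_{k>=1} (x^k + x^(2k)) / k = -ln(1 - x) - ln(1 - x^2). Exponentiating:
PE(x + x^2) = 1 / ((1 - x)(1 - x^2)).
This is the generating function for partitions of n into parts of size 1 or 2. The number of 2's can be any j in 0..58, and the rest are 1's, so
[x^116] = floor(116/2) + 1 = 59.

59


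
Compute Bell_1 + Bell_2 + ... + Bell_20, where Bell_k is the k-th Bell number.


Recall Bell_k counts set partitions of a k-set (with Bell_0 = 1 by convention).
Bell_1 through Bell_20: 1, 2, 5, 15, 52, 203, 877, 4140, 21147, 115975, 678570, 4213597, 27644437, 190899322, 1382958545, 10480142147, 82864869804, 682076806159, 5832742205057, 51724158235372
Sum = 1 + 2 + 5 + 15 + 52 + 203 + 877 + 4140 + 21147 + 115975 + 678570 + 4213597 + 27644437 + 190899322 + 1382958545 + 10480142147 + 82864869804 + 682076806159 + 5832742205057 + 51724158235372 = 58333928795427.

58333928795427


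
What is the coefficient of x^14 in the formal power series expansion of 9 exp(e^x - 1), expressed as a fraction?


exp(e^x - 1) is the exponential generating function for the Bell numbers Bell_k: exp(e^x - 1) = sum_{k>=0} Bell_k x^k / k!.
So the coefficient of x^14 in 9 exp(e^x - 1) is 9 Bell_14 / 14!.
Computing: Bell_14 = 190899322 and 14! = 87178291200, giving
9 * 190899322/87178291200 = 95449661/4843238400.

95449661/4843238400


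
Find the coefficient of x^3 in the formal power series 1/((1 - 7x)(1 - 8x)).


By partial fractions or Cauchy convolution:
The coefficient equals sum_{k=0}^{3} 7^k * 8^(3-k).
= 1695

1695


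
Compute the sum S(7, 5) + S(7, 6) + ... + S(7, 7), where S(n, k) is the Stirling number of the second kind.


By definition, S(n, k) counts partitions of an n-set into exactly k nonempty blocks.
Computing row n = 7 for k = 5..7:
S(7, k): 140, 21, 1
Sum = 162.

162


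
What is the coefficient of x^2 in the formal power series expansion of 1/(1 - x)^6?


The expansion 1/(1 - x)^r = sum_{k>=0} C(k + r - 1, r - 1) x^k follows from the multiset / negative-binomial theorem (or from repeated differentiation of the geometric series).
For r = 6 and k = 2:
C(7, 5) = 5040 / (120 * 2) = 21.

21


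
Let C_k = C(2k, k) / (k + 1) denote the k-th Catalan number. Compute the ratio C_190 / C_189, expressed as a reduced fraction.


Using C_k = (2k)! / (k! (k+1)!), the ratio C_{k+1}/C_k simplifies to
C_{k+1}/C_k = [(2k+2)! / ((k+1)! (k+2)!)] * [k! (k+1)! / (2k)!]
 = (2k+2)(2k+1) / ((k+1)(k+2)) = 2(2k+1) / (k+2).
For k = 189: 2(2*189 + 1) / (189 + 2) = 758/191 = 758/191.

758/191


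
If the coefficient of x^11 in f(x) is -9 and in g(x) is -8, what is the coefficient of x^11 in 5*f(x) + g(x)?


Scalar multiplication scales coefficients: 5 * -9 = -45.
Then add the g coefficient: -45 + -8
= -53

-53


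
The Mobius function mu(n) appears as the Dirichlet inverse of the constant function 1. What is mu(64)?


64 has a squared prime factor, so mu(64) = 0.
Factorization reveals a repeated prime.

0


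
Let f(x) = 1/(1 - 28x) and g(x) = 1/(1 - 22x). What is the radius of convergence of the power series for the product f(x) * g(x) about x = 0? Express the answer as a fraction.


The radius of 1/(1 - 28x) is 1/28 (nearest singularity at x = 1/28), and the radius of 1/(1 - 22x) is 1/22.
The product f(x)*g(x) = 1/((1 - 28x)(1 - 22x)) has singularities at both 1/28 and 1/22, so its radius of convergence is the distance to the nearest one:
min(1/28, 1/22) = 1/28.

1/28
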